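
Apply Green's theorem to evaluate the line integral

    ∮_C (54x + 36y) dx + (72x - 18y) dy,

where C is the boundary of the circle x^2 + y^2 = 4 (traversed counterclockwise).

Green's theorem converts the closed line integral into a double integral over the enclosed region D:

    ∮_C P dx + Q dy = ∬_D (∂Q/∂x - ∂P/∂y) dA.

Here P = 54x + 36y, Q = 72x - 18y, so

    ∂Q/∂x = 72,    ∂P/∂y = 36,
    ∂Q/∂x - ∂P/∂y = 36.

D is the region x^2 + y^2 ≤ 4. Evaluating the double integral:

In polar coordinates (x = r cos θ, y = r sin θ, dA = r dr dθ) the integrand becomes 36, so

    ∬_D (36) dA = ∫_0^{2π} ∫_0^{2} (36) · r dr dθ.

Inner (r from 0 to 2): 72.
Outer (θ from 0 to 2π): 144π.

Therefore ∮_C P dx + Q dy = 144π.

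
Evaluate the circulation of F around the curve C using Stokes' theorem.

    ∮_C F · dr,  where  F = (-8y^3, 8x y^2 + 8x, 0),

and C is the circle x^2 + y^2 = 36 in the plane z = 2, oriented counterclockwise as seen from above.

Let S be the flat disk x^2 + y^2 ≤ 36 in the plane z = 2, with upward unit normal n̂ = ẑ. By Stokes' theorem,

    ∮_C F · dr = ∬_S (∇ × F) · n̂ dS = ∬_D (curl F)_z dA,

where D is the disk x^2 + y^2 ≤ 36.

Compute the curl of F = (-8y^3, 8x y^2 + 8x, 0):
    (∇ × F)_x = ∂F_z/∂y - ∂F_y/∂z = 0,
    (∇ × F)_y = ∂F_x/∂z - ∂F_z/∂x = 0,
    (∇ × F)_z = ∂F_y/∂x - ∂F_x/∂y = 32y^2 + 8.

On z = 2, (curl F)_z = 32y^2 + 8.

Convert to polar (x = r cos θ, y = r sin θ, dA = r dr dθ); the integrand becomes 32r^2sin(θ)^2 + 8, so

    ∬_D (curl F)_z dA = ∫_0^{2π} ∫_0^{6} (32r^2sin(θ)^2 + 8) · r dr dθ.

Inner (r from 0 to 6): 10368sin(θ)^2 + 144.
Outer (θ from 0 to 2π): 10656π.

Therefore ∮_C F · dr = 10656π.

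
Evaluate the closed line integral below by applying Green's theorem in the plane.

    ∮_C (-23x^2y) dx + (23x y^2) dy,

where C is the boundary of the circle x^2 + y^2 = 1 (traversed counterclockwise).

Green's theorem converts the closed line integral into a double integral over the enclosed region D:

    ∮_C P dx + Q dy = ∬_D (∂Q/∂x - ∂P/∂y) dA.

Here P = -23x^2y, Q = 23x y^2, so

    ∂Q/∂x = 23y^2,    ∂P/∂y = -23x^2,
    ∂Q/∂x - ∂P/∂y = 23x^2 + 23y^2.

D is the region x^2 + y^2 ≤ 1. Evaluating the double integral:

In polar coordinates (x = r cos θ, y = r sin θ, dA = r dr dθ) the integrand becomes 23r^2, so

    ∬_D (23x^2 + 23y^2) dA = ∫_0^{2π} ∫_0^{1} (23r^2) · r dr dθ.

Inner (r from 0 to 1): 23/4.
Outer (θ from 0 to 2π): 23π/2.

Therefore ∮_C P dx + Q dy = 23π/2.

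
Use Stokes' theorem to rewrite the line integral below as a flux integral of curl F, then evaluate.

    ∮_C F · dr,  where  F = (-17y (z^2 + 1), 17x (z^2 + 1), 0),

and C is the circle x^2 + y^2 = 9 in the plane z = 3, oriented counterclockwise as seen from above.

Let S be the flat disk x^2 + y^2 ≤ 9 in the plane z = 3, with upward unit normal n̂ = ẑ. By Stokes' theorem,

    ∮_C F · dr = ∬_S (∇ × F) · n̂ dS = ∬_D (curl F)_z dA,

where D is the disk x^2 + y^2 ≤ 9.

Compute the curl of F = (-17y (z^2 + 1), 17x (z^2 + 1), 0):
    (∇ × F)_x = ∂F_z/∂y - ∂F_y/∂z = -34x z,
    (∇ × F)_y = ∂F_x/∂z - ∂F_z/∂x = -34y z,
    (∇ × F)_z = ∂F_y/∂x - ∂F_x/∂y = 34z^2 + 34.

On z = 3, (curl F)_z = 340.

Convert to polar (x = r cos θ, y = r sin θ, dA = r dr dθ); the integrand becomes 340, so

    ∬_D (curl F)_z dA = ∫_0^{2π} ∫_0^{3} (340) · r dr dθ.

Inner (r from 0 to 3): 1530.
Outer (θ from 0 to 2π): 3060π.

Therefore ∮_C F · dr = 3060π.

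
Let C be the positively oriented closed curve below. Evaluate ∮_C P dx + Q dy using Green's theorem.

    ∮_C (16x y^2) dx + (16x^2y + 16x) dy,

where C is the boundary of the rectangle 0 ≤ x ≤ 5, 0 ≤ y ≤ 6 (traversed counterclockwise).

Green's theorem converts the closed line integral into a double integral over the enclosed region D:

    ∮_C P dx + Q dy = ∬_D (∂Q/∂x - ∂P/∂y) dA.

Here P = 16x y^2, Q = 16x^2y + 16x, so

    ∂Q/∂x = 32x y + 16,    ∂P/∂y = 32x y,
    ∂Q/∂x - ∂P/∂y = 16.

D is the region 0 ≤ x ≤ 5, 0 ≤ y ≤ 6. Evaluating the double integral:

    ∬_D (16) dA = ∫_0^{5} ∫_0^{6} (16) dy dx.

Inner (y from 0 to 6): 96.
Outer (x from 0 to 5): 480.

Therefore ∮_C P dx + Q dy = 480.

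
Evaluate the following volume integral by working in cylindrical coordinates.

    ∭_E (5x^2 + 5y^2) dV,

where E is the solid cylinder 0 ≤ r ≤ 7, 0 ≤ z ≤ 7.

In cylindrical coordinates, x = r cos(θ), y = r sin(θ), z = z, and dV = r dr dθ dz.

The integrand becomes 5r^2, so

    ∭_E (5x^2 + 5y^2) dV = ∫_{0}^{2π} ∫_{0}^{7} ∫_{0}^{7} (5r^2) · r dz dr dθ.

Inner (z): 35r^3.
Middle (r from 0 to 7): 84035/4.
Outer (θ): 84035π/2.

Therefore the triple integral equals 84035π/2.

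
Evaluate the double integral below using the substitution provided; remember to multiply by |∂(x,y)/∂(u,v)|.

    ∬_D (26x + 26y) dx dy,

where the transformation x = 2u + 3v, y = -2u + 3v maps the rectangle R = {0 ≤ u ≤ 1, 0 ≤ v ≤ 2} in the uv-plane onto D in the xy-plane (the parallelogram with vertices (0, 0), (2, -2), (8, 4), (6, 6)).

Compute the Jacobian determinant of (x, y) with respect to (u, v):

    ∂(x,y)/∂(u,v) = | 2  3 | = (2)(3) - (3)(-2) = 12.
                   | -2  3 |

Its absolute value is |J| = 12 (the area scaling factor).

Substituting x = 2u + 3v, y = -2u + 3v into the integrand,

    26x + 26y → 156v,

so the integral becomes

    ∬_R (156v) · |J| du dv = ∫_0^1 ∫_0^2 (1872v) dv du.

Inner (v): 3744.
Outer (u): 3744.

Therefore ∬_D (26x + 26y) dx dy = 3744.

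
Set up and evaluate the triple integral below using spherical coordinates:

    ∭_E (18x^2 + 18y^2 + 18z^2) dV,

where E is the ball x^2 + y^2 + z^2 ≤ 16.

In spherical coordinates, x = ρ sin(φ) cos(θ), y = ρ sin(φ) sin(θ), z = ρ cos(φ), and dV = ρ^2 sin(φ) dρ dφ dθ.

The integrand becomes 18ρ^2, so

    ∭_E (18x^2 + 18y^2 + 18z^2) dV = ∫_{0}^{2π} ∫_{0}^{π} ∫_{0}^{4} (18ρ^2) · ρ^2 sin(φ) dρ dφ dθ.

Inner (ρ): 18432sin(φ)/5.
Middle (φ): 36864/5.
Outer (θ): 73728π/5.

Therefore the triple integral equals 73728π/5.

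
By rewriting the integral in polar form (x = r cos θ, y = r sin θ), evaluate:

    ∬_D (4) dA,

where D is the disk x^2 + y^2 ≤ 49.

The region D is 0 ≤ r ≤ 7, 0 ≤ θ ≤ 2π in polar coordinates, where x = r cos(θ), y = r sin(θ), and dA = r dr dθ.

Under the substitution, the integrand becomes 4, so

    ∬_D (4) dA = ∫_{0}^{2π} ∫_{0}^{7} (4) · r dr dθ.

Inner integral (in r): ∫_{0}^{7} (4) · r dr = 98.

Outer integral (in θ): ∫_{0}^{2π} (98) dθ = 196π.

Therefore ∬_D (4) dA = 196π.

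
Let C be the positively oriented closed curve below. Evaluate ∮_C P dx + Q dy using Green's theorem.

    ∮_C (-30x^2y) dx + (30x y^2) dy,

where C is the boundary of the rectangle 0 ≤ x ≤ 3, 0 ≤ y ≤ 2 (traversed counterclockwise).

Green's theorem converts the closed line integral into a double integral over the enclosed region D:

    ∮_C P dx + Q dy = ∬_D (∂Q/∂x - ∂P/∂y) dA.

Here P = -30x^2y, Q = 30x y^2, so

    ∂Q/∂x = 30y^2,    ∂P/∂y = -30x^2,
    ∂Q/∂x - ∂P/∂y = 30x^2 + 30y^2.

D is the region 0 ≤ x ≤ 3, 0 ≤ y ≤ 2. Evaluating the double integral:

    ∬_D (30x^2 + 30y^2) dA = ∫_0^{3} ∫_0^{2} (30x^2 + 30y^2) dy dx.

Inner (y from 0 to 2): 60x^2 + 80.
Outer (x from 0 to 3): 780.

Therefore ∮_C P dx + Q dy = 780.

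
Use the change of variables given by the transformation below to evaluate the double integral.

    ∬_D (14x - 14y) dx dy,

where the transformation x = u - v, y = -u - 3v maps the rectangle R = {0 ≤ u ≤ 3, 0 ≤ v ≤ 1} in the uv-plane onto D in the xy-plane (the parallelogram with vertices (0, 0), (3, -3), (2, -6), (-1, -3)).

Compute the Jacobian determinant of (x, y) with respect to (u, v):

    ∂(x,y)/∂(u,v) = | 1  -1 | = (1)(-3) - (-1)(-1) = -4.
                   | -1  -3 |

Its absolute value is |J| = 4 (the area scaling factor).

Substituting x = u - v, y = -u - 3v into the integrand,

    14x - 14y → 28u + 28v,

so the integral becomes

    ∬_R (28u + 28v) · |J| du dv = ∫_0^3 ∫_0^1 (112u + 112v) dv du.

Inner (v): 112u + 56.
Outer (u): 672.

Therefore ∬_D (14x - 14y) dx dy = 672.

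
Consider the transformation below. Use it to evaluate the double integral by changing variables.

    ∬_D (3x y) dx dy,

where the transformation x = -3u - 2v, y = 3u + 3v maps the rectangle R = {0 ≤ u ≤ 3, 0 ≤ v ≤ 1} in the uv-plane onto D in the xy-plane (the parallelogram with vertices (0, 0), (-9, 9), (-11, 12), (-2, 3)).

Compute the Jacobian determinant of (x, y) with respect to (u, v):

    ∂(x,y)/∂(u,v) = | -3  -2 | = (-3)(3) - (-2)(3) = -3.
                   | 3  3 |

Its absolute value is |J| = 3 (the area scaling factor).

Substituting x = -3u - 2v, y = 3u + 3v into the integrand,

    3x y → -27u^2 - 45u v - 18v^2,

so the integral becomes

    ∬_R (-27u^2 - 45u v - 18v^2) · |J| du dv = ∫_0^3 ∫_0^1 (-81u^2 - 135u v - 54v^2) dv du.

Inner (v): -81u^2 - 135u/2 - 18.
Outer (u): -4347/4.

Therefore ∬_D (3x y) dx dy = -4347/4.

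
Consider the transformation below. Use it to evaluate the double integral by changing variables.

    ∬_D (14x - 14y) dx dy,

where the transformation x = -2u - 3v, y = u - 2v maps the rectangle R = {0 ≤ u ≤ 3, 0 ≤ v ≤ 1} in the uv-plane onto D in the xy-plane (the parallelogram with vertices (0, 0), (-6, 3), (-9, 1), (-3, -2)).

Compute the Jacobian determinant of (x, y) with respect to (u, v):

    ∂(x,y)/∂(u,v) = | -2  -3 | = (-2)(-2) - (-3)(1) = 7.
                   | 1  -2 |

Its absolute value is |J| = 7 (the area scaling factor).

Substituting x = -2u - 3v, y = u - 2v into the integrand,

    14x - 14y → -42u - 14v,

so the integral becomes

    ∬_R (-42u - 14v) · |J| du dv = ∫_0^3 ∫_0^1 (-294u - 98v) dv du.

Inner (v): -294u - 49.
Outer (u): -1470.

Therefore ∬_D (14x - 14y) dx dy = -1470.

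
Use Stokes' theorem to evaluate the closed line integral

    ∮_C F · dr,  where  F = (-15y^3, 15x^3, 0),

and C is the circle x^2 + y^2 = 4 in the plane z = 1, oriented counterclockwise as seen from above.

Let S be the flat disk x^2 + y^2 ≤ 4 in the plane z = 1, with upward unit normal n̂ = ẑ. By Stokes' theorem,

    ∮_C F · dr = ∬_S (∇ × F) · n̂ dS = ∬_D (curl F)_z dA,

where D is the disk x^2 + y^2 ≤ 4.

Compute the curl of F = (-15y^3, 15x^3, 0):
    (∇ × F)_x = ∂F_z/∂y - ∂F_y/∂z = 0,
    (∇ × F)_y = ∂F_x/∂z - ∂F_z/∂x = 0,
    (∇ × F)_z = ∂F_y/∂x - ∂F_x/∂y = 45x^2 + 45y^2.

On z = 1, (curl F)_z = 45x^2 + 45y^2.

Convert to polar (x = r cos θ, y = r sin θ, dA = r dr dθ); the integrand becomes 45r^2, so

    ∬_D (curl F)_z dA = ∫_0^{2π} ∫_0^{2} (45r^2) · r dr dθ.

Inner (r from 0 to 2): 180.
Outer (θ from 0 to 2π): 360π.

Therefore ∮_C F · dr = 360π.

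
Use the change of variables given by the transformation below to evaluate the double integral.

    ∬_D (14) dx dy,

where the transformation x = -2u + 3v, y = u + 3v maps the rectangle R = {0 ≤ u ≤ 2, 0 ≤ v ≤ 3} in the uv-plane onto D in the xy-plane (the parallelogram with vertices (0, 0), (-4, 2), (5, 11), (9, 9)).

Compute the Jacobian determinant of (x, y) with respect to (u, v):

    ∂(x,y)/∂(u,v) = | -2  3 | = (-2)(3) - (3)(1) = -9.
                   | 1  3 |

Its absolute value is |J| = 9 (the area scaling factor).

Substituting x = -2u + 3v, y = u + 3v into the integrand,

    14 → 14,

so the integral becomes

    ∬_R (14) · |J| du dv = ∫_0^2 ∫_0^3 (126) dv du.

Inner (v): 378.
Outer (u): 756.

Therefore ∬_D (14) dx dy = 756.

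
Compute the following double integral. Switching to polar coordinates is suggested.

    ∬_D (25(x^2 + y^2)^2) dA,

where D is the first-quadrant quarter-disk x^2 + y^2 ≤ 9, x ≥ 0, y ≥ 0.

The region D is 0 ≤ r ≤ 3, 0 ≤ θ ≤ π/2 in polar coordinates, where x = r cos(θ), y = r sin(θ), and dA = r dr dθ.

Under the substitution, the integrand becomes 25r^4, so

    ∬_D (25(x^2 + y^2)^2) dA = ∫_{0}^{π/2} ∫_{0}^{3} (25r^4) · r dr dθ.

Inner integral (in r): ∫_{0}^{3} (25r^4) · r dr = 6075/2.

Outer integral (in θ): ∫_{0}^{π/2} (6075/2) dθ = 6075π/4.

Therefore ∬_D (25(x^2 + y^2)^2) dA = 6075π/4.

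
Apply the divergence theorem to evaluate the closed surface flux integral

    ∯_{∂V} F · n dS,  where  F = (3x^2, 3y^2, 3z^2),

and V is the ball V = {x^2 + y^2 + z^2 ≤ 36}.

By the divergence theorem,

    ∯_{∂V} F · n dS = ∭_V (∇ · F) dV.

Compute the divergence:
    ∇ · F = ∂F_x/∂x + ∂F_y/∂y + ∂F_z/∂z = 6x + 6y + 6z.

In spherical coordinates, x = ρ sin(φ) cos(θ), y = ρ sin(φ) sin(θ), z = ρ cos(φ), dV = ρ^2 sin(φ) dρ dφ dθ, with 0 ≤ ρ ≤ 6, 0 ≤ φ ≤ π, 0 ≤ θ ≤ 2π.

The integrand, after substitution and multiplying by the volume element, becomes (6ρ (sqrt(2)sin(φ)sin(θ + π/4) + cos(φ))) · ρ^2 sin(φ), so

    ∭_V (∇·F) dV = ∫_0^{2π} ∫_0^{π} ∫_0^{6} (6ρ (sqrt(2)sin(φ)sin(θ + π/4) + cos(φ))) · ρ^2 sin(φ) dρ dφ dθ.

Inner (ρ from 0 to 6): 1944(sqrt(2)sin(φ)sin(θ + π/4) + cos(φ))sin(φ).
Middle (φ from 0 to π): 972sqrt(2)π sin(θ + π/4).
Outer (θ from 0 to 2π): 0.

Therefore ∯_{∂V} F · n dS = 0.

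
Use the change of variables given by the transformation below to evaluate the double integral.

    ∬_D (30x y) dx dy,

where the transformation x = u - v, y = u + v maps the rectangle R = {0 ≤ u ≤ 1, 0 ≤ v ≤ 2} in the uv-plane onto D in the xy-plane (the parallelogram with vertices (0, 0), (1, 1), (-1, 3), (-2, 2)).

Compute the Jacobian determinant of (x, y) with respect to (u, v):

    ∂(x,y)/∂(u,v) = | 1  -1 | = (1)(1) - (-1)(1) = 2.
                   | 1  1 |

Its absolute value is |J| = 2 (the area scaling factor).

Substituting x = u - v, y = u + v into the integrand,

    30x y → 30u^2 - 30v^2,

so the integral becomes

    ∬_R (30u^2 - 30v^2) · |J| du dv = ∫_0^1 ∫_0^2 (60u^2 - 60v^2) dv du.

Inner (v): 120u^2 - 160.
Outer (u): -120.

Therefore ∬_D (30x y) dx dy = -120.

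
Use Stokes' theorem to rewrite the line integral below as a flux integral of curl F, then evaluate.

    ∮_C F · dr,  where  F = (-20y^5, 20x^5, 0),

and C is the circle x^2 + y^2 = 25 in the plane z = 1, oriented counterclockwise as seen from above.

Let S be the flat disk x^2 + y^2 ≤ 25 in the plane z = 1, with upward unit normal n̂ = ẑ. By Stokes' theorem,

    ∮_C F · dr = ∬_S (∇ × F) · n̂ dS = ∬_D (curl F)_z dA,

where D is the disk x^2 + y^2 ≤ 25.

Compute the curl of F = (-20y^5, 20x^5, 0):
    (∇ × F)_x = ∂F_z/∂y - ∂F_y/∂z = 0,
    (∇ × F)_y = ∂F_x/∂z - ∂F_z/∂x = 0,
    (∇ × F)_z = ∂F_y/∂x - ∂F_x/∂y = 100x^4 + 100y^4.

On z = 1, (curl F)_z = 100x^4 + 100y^4.

Convert to polar (x = r cos θ, y = r sin θ, dA = r dr dθ); the integrand becomes 100r^4(sin(θ)^4 + cos(θ)^4), so

    ∬_D (curl F)_z dA = ∫_0^{2π} ∫_0^{5} (100r^4(sin(θ)^4 + cos(θ)^4)) · r dr dθ.

Inner (r from 0 to 5): 781250sin(θ)^4/3 + 781250cos(θ)^4/3.
Outer (θ from 0 to 2π): 390625π.

Therefore ∮_C F · dr = 390625π.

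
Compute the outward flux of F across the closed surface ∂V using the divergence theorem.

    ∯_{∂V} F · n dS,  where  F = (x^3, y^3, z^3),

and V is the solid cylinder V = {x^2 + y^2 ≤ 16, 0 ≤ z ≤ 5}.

By the divergence theorem,

    ∯_{∂V} F · n dS = ∭_V (∇ · F) dV.

Compute the divergence:
    ∇ · F = ∂F_x/∂x + ∂F_y/∂y + ∂F_z/∂z = 3x^2 + 3y^2 + 3z^2.

In cylindrical coordinates, x = r cos(θ), y = r sin(θ), z = z, dV = r dr dθ dz, with 0 ≤ r ≤ 4, 0 ≤ θ ≤ 2π, 0 ≤ z ≤ 5.

The integrand, after substitution and multiplying by the volume element, becomes (3r^2 + 3z^2) · r, so

    ∭_V (∇·F) dV = ∫_0^{2π} ∫_0^{4} ∫_0^{5} (3r^2 + 3z^2) · r dz dr dθ.

Inner (z from 0 to 5): 15r^3 + 125r.
Middle (r from 0 to 4): 1960.
Outer (θ from 0 to 2π): 3920π.

Therefore ∯_{∂V} F · n dS = 3920π.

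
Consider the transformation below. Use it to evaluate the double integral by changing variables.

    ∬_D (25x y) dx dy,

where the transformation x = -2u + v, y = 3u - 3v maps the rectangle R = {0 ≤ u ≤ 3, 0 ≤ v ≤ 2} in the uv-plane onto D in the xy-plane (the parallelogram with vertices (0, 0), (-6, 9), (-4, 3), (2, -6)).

Compute the Jacobian determinant of (x, y) with respect to (u, v):

    ∂(x,y)/∂(u,v) = | -2  1 | = (-2)(-3) - (1)(3) = 3.
                   | 3  -3 |

Its absolute value is |J| = 3 (the area scaling factor).

Substituting x = -2u + v, y = 3u - 3v into the integrand,

    25x y → -150u^2 + 225u v - 75v^2,

so the integral becomes

    ∬_R (-150u^2 + 225u v - 75v^2) · |J| du dv = ∫_0^3 ∫_0^2 (-450u^2 + 675u v - 225v^2) dv du.

Inner (v): -900u^2 + 1350u - 600.
Outer (u): -3825.

Therefore ∬_D (25x y) dx dy = -3825.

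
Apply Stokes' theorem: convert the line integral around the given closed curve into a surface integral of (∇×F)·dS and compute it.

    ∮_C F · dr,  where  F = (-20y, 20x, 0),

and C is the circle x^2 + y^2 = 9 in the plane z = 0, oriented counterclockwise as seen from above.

Let S be the flat disk x^2 + y^2 ≤ 9 in the plane z = 0, with upward unit normal n̂ = ẑ. By Stokes' theorem,

    ∮_C F · dr = ∬_S (∇ × F) · n̂ dS = ∬_D (curl F)_z dA,

where D is the disk x^2 + y^2 ≤ 9.

Compute the curl of F = (-20y, 20x, 0):
    (∇ × F)_x = ∂F_z/∂y - ∂F_y/∂z = 0,
    (∇ × F)_y = ∂F_x/∂z - ∂F_z/∂x = 0,
    (∇ × F)_z = ∂F_y/∂x - ∂F_x/∂y = 40.

On z = 0, (curl F)_z = 40.

Convert to polar (x = r cos θ, y = r sin θ, dA = r dr dθ); the integrand becomes 40, so

    ∬_D (curl F)_z dA = ∫_0^{2π} ∫_0^{3} (40) · r dr dθ.

Inner (r from 0 to 3): 180.
Outer (θ from 0 to 2π): 360π.

Therefore ∮_C F · dr = 360π.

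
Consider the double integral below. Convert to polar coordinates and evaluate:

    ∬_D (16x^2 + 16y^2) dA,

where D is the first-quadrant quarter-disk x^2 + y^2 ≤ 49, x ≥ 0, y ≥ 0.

The region D is 0 ≤ r ≤ 7, 0 ≤ θ ≤ π/2 in polar coordinates, where x = r cos(θ), y = r sin(θ), and dA = r dr dθ.

Under the substitution, the integrand becomes 16r^2, so

    ∬_D (16x^2 + 16y^2) dA = ∫_{0}^{π/2} ∫_{0}^{7} (16r^2) · r dr dθ.

Inner integral (in r): ∫_{0}^{7} (16r^2) · r dr = 9604.

Outer integral (in θ): ∫_{0}^{π/2} (9604) dθ = 4802π.

Therefore ∬_D (16x^2 + 16y^2) dA = 4802π.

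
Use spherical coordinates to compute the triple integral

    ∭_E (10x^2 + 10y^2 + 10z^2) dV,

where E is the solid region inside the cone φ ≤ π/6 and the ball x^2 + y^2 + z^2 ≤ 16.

In spherical coordinates, x = ρ sin(φ) cos(θ), y = ρ sin(φ) sin(θ), z = ρ cos(φ), and dV = ρ^2 sin(φ) dρ dφ dθ.

The integrand becomes 10ρ^2, so

    ∭_E (10x^2 + 10y^2 + 10z^2) dV = ∫_{0}^{2π} ∫_{0}^{π/6} ∫_{0}^{4} (10ρ^2) · ρ^2 sin(φ) dρ dφ dθ.

Inner (ρ): 2048sin(φ).
Middle (φ): 2048 - 1024sqrt(3).
Outer (θ): 2048π (2 - sqrt(3)).

Therefore the triple integral equals 2048π (2 - sqrt(3)).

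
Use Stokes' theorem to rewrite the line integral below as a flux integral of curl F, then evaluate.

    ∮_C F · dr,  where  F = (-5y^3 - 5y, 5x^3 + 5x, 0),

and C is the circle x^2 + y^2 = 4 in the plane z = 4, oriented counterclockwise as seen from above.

Let S be the flat disk x^2 + y^2 ≤ 4 in the plane z = 4, with upward unit normal n̂ = ẑ. By Stokes' theorem,

    ∮_C F · dr = ∬_S (∇ × F) · n̂ dS = ∬_D (curl F)_z dA,

where D is the disk x^2 + y^2 ≤ 4.

Compute the curl of F = (-5y^3 - 5y, 5x^3 + 5x, 0):
    (∇ × F)_x = ∂F_z/∂y - ∂F_y/∂z = 0,
    (∇ × F)_y = ∂F_x/∂z - ∂F_z/∂x = 0,
    (∇ × F)_z = ∂F_y/∂x - ∂F_x/∂y = 15x^2 + 15y^2 + 10.

On z = 4, (curl F)_z = 15x^2 + 15y^2 + 10.

Convert to polar (x = r cos θ, y = r sin θ, dA = r dr dθ); the integrand becomes 15r^2 + 10, so

    ∬_D (curl F)_z dA = ∫_0^{2π} ∫_0^{2} (15r^2 + 10) · r dr dθ.

Inner (r from 0 to 2): 80.
Outer (θ from 0 to 2π): 160π.

Therefore ∮_C F · dr = 160π.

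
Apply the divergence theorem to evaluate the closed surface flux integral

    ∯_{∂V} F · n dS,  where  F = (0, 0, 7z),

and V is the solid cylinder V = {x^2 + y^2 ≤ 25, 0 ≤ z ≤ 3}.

By the divergence theorem,

    ∯_{∂V} F · n dS = ∭_V (∇ · F) dV.

Compute the divergence:
    ∇ · F = ∂F_x/∂x + ∂F_y/∂y + ∂F_z/∂z = 0 + 0 + 7 = 7.

In cylindrical coordinates, x = r cos(θ), y = r sin(θ), z = z, dV = r dr dθ dz, with 0 ≤ r ≤ 5, 0 ≤ θ ≤ 2π, 0 ≤ z ≤ 3.

The integrand, after substitution and multiplying by the volume element, becomes (7) · r, so

    ∭_V (∇·F) dV = ∫_0^{2π} ∫_0^{5} ∫_0^{3} (7) · r dz dr dθ.

Inner (z from 0 to 3): 21r.
Middle (r from 0 to 5): 525/2.
Outer (θ from 0 to 2π): 525π.

Therefore ∯_{∂V} F · n dS = 525π.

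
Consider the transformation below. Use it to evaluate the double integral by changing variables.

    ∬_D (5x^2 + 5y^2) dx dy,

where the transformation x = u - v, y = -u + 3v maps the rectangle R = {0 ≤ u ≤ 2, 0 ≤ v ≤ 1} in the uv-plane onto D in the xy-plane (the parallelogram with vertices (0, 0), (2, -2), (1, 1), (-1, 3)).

Compute the Jacobian determinant of (x, y) with respect to (u, v):

    ∂(x,y)/∂(u,v) = | 1  -1 | = (1)(3) - (-1)(-1) = 2.
                   | -1  3 |

Its absolute value is |J| = 2 (the area scaling factor).

Substituting x = u - v, y = -u + 3v into the integrand,

    5x^2 + 5y^2 → 10u^2 - 40u v + 50v^2,

so the integral becomes

    ∬_R (10u^2 - 40u v + 50v^2) · |J| du dv = ∫_0^2 ∫_0^1 (20u^2 - 80u v + 100v^2) dv du.

Inner (v): 20u^2 - 40u + 100/3.
Outer (u): 40.

Therefore ∬_D (5x^2 + 5y^2) dx dy = 40.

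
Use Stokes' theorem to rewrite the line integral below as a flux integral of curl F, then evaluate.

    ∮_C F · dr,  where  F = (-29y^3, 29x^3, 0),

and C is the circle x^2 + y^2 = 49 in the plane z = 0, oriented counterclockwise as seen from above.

Let S be the flat disk x^2 + y^2 ≤ 49 in the plane z = 0, with upward unit normal n̂ = ẑ. By Stokes' theorem,

    ∮_C F · dr = ∬_S (∇ × F) · n̂ dS = ∬_D (curl F)_z dA,

where D is the disk x^2 + y^2 ≤ 49.

Compute the curl of F = (-29y^3, 29x^3, 0):
    (∇ × F)_x = ∂F_z/∂y - ∂F_y/∂z = 0,
    (∇ × F)_y = ∂F_x/∂z - ∂F_z/∂x = 0,
    (∇ × F)_z = ∂F_y/∂x - ∂F_x/∂y = 87x^2 + 87y^2.

On z = 0, (curl F)_z = 87x^2 + 87y^2.

Convert to polar (x = r cos θ, y = r sin θ, dA = r dr dθ); the integrand becomes 87r^2, so

    ∬_D (curl F)_z dA = ∫_0^{2π} ∫_0^{7} (87r^2) · r dr dθ.

Inner (r from 0 to 7): 208887/4.
Outer (θ from 0 to 2π): 208887π/2.

Therefore ∮_C F · dr = 208887π/2.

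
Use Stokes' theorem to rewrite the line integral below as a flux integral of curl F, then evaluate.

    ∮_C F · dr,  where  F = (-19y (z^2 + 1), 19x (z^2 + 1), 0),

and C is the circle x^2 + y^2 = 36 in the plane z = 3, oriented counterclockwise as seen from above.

Let S be the flat disk x^2 + y^2 ≤ 36 in the plane z = 3, with upward unit normal n̂ = ẑ. By Stokes' theorem,

    ∮_C F · dr = ∬_S (∇ × F) · n̂ dS = ∬_D (curl F)_z dA,

where D is the disk x^2 + y^2 ≤ 36.

Compute the curl of F = (-19y (z^2 + 1), 19x (z^2 + 1), 0):
    (∇ × F)_x = ∂F_z/∂y - ∂F_y/∂z = -38x z,
    (∇ × F)_y = ∂F_x/∂z - ∂F_z/∂x = -38y z,
    (∇ × F)_z = ∂F_y/∂x - ∂F_x/∂y = 38z^2 + 38.

On z = 3, (curl F)_z = 380.

Convert to polar (x = r cos θ, y = r sin θ, dA = r dr dθ); the integrand becomes 380, so

    ∬_D (curl F)_z dA = ∫_0^{2π} ∫_0^{6} (380) · r dr dθ.

Inner (r from 0 to 6): 6840.
Outer (θ from 0 to 2π): 13680π.

Therefore ∮_C F · dr = 13680π.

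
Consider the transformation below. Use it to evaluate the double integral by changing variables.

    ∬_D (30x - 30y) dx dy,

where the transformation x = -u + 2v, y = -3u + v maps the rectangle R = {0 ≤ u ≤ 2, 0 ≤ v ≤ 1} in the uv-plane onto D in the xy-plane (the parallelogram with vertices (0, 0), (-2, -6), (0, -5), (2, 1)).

Compute the Jacobian determinant of (x, y) with respect to (u, v):

    ∂(x,y)/∂(u,v) = | -1  2 | = (-1)(1) - (2)(-3) = 5.
                   | -3  1 |

Its absolute value is |J| = 5 (the area scaling factor).

Substituting x = -u + 2v, y = -3u + v into the integrand,

    30x - 30y → 60u + 30v,

so the integral becomes

    ∬_R (60u + 30v) · |J| du dv = ∫_0^2 ∫_0^1 (300u + 150v) dv du.

Inner (v): 300u + 75.
Outer (u): 750.

Therefore ∬_D (30x - 30y) dx dy = 750.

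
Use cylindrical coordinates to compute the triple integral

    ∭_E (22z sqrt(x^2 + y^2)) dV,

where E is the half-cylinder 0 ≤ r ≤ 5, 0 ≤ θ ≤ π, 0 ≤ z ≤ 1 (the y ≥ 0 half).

In cylindrical coordinates, x = r cos(θ), y = r sin(θ), z = z, and dV = r dr dθ dz.

The integrand becomes 22r z, so

    ∭_E (22z sqrt(x^2 + y^2)) dV = ∫_{0}^{π} ∫_{0}^{5} ∫_{0}^{1} (22r z) · r dz dr dθ.

Inner (z): 11r^2.
Middle (r from 0 to 5): 1375/3.
Outer (θ): 1375π/3.

Therefore the triple integral equals 1375π/3.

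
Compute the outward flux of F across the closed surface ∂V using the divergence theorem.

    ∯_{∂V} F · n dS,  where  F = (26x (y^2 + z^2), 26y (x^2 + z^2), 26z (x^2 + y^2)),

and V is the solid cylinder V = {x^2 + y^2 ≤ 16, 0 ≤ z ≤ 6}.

By the divergence theorem,

    ∯_{∂V} F · n dS = ∭_V (∇ · F) dV.

Compute the divergence:
    ∇ · F = ∂F_x/∂x + ∂F_y/∂y + ∂F_z/∂z = 26y^2 + 26z^2 + 26x^2 + 26z^2 + 26x^2 + 26y^2 = 52x^2 + 52y^2 + 52z^2.

In cylindrical coordinates, x = r cos(θ), y = r sin(θ), z = z, dV = r dr dθ dz, with 0 ≤ r ≤ 4, 0 ≤ θ ≤ 2π, 0 ≤ z ≤ 6.

The integrand, after substitution and multiplying by the volume element, becomes (52r^2 + 52z^2) · r, so

    ∭_V (∇·F) dV = ∫_0^{2π} ∫_0^{4} ∫_0^{6} (52r^2 + 52z^2) · r dz dr dθ.

Inner (z from 0 to 6): 312r (r^2 + 12).
Middle (r from 0 to 4): 49920.
Outer (θ from 0 to 2π): 99840π.

Therefore ∯_{∂V} F · n dS = 99840π.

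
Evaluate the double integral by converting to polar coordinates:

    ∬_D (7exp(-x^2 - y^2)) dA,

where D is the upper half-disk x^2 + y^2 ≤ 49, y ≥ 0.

The region D is 0 ≤ r ≤ 7, 0 ≤ θ ≤ π in polar coordinates, where x = r cos(θ), y = r sin(θ), and dA = r dr dθ.

Under the substitution, the integrand becomes 7exp(-r^2), so

    ∬_D (7exp(-x^2 - y^2)) dA = ∫_{0}^{π} ∫_{0}^{7} (7exp(-r^2)) · r dr dθ.

Inner integral (in r): ∫_{0}^{7} (7exp(-r^2)) · r dr = 7/2 - 7exp(-49)/2.

Outer integral (in θ): ∫_{0}^{π} (7/2 - 7exp(-49)/2) dθ = -7π (1 - exp(49))exp(-49)/2.

Therefore ∬_D (7exp(-x^2 - y^2)) dA = -7π (1 - exp(49))exp(-49)/2.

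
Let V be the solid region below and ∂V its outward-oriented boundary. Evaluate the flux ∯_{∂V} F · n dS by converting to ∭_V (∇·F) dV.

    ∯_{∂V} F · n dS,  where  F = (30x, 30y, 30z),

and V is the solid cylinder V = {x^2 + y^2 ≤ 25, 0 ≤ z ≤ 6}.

By the divergence theorem,

    ∯_{∂V} F · n dS = ∭_V (∇ · F) dV.

Compute the divergence:
    ∇ · F = ∂F_x/∂x + ∂F_y/∂y + ∂F_z/∂z = 30 + 30 + 30 = 90.

In cylindrical coordinates, x = r cos(θ), y = r sin(θ), z = z, dV = r dr dθ dz, with 0 ≤ r ≤ 5, 0 ≤ θ ≤ 2π, 0 ≤ z ≤ 6.

The integrand, after substitution and multiplying by the volume element, becomes (90) · r, so

    ∭_V (∇·F) dV = ∫_0^{2π} ∫_0^{5} ∫_0^{6} (90) · r dz dr dθ.

Inner (z from 0 to 6): 540r.
Middle (r from 0 to 5): 6750.
Outer (θ from 0 to 2π): 13500π.

Therefore ∯_{∂V} F · n dS = 13500π.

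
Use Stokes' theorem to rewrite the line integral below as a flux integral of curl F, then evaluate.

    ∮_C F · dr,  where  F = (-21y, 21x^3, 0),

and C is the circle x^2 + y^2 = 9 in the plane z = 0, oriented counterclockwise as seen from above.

Let S be the flat disk x^2 + y^2 ≤ 9 in the plane z = 0, with upward unit normal n̂ = ẑ. By Stokes' theorem,

    ∮_C F · dr = ∬_S (∇ × F) · n̂ dS = ∬_D (curl F)_z dA,

where D is the disk x^2 + y^2 ≤ 9.

Compute the curl of F = (-21y, 21x^3, 0):
    (∇ × F)_x = ∂F_z/∂y - ∂F_y/∂z = 0,
    (∇ × F)_y = ∂F_x/∂z - ∂F_z/∂x = 0,
    (∇ × F)_z = ∂F_y/∂x - ∂F_x/∂y = 63x^2 + 21.

On z = 0, (curl F)_z = 63x^2 + 21.

Convert to polar (x = r cos θ, y = r sin θ, dA = r dr dθ); the integrand becomes 63r^2cos(θ)^2 + 21, so

    ∬_D (curl F)_z dA = ∫_0^{2π} ∫_0^{3} (63r^2cos(θ)^2 + 21) · r dr dθ.

Inner (r from 0 to 3): 5103cos(θ)^2/4 + 189/2.
Outer (θ from 0 to 2π): 5859π/4.

Therefore ∮_C F · dr = 5859π/4.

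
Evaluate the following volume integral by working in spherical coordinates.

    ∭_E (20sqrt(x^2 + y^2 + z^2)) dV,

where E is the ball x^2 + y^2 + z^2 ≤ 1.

In spherical coordinates, x = ρ sin(φ) cos(θ), y = ρ sin(φ) sin(θ), z = ρ cos(φ), and dV = ρ^2 sin(φ) dρ dφ dθ.

The integrand becomes 20ρ, so

    ∭_E (20sqrt(x^2 + y^2 + z^2)) dV = ∫_{0}^{2π} ∫_{0}^{π} ∫_{0}^{1} (20ρ) · ρ^2 sin(φ) dρ dφ dθ.

Inner (ρ): 5sin(φ).
Middle (φ): 10.
Outer (θ): 20π.

Therefore the triple integral equals 20π.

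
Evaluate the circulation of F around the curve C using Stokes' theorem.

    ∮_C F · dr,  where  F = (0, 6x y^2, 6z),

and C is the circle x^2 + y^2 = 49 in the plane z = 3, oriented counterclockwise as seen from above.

Let S be the flat disk x^2 + y^2 ≤ 49 in the plane z = 3, with upward unit normal n̂ = ẑ. By Stokes' theorem,

    ∮_C F · dr = ∬_S (∇ × F) · n̂ dS = ∬_D (curl F)_z dA,

where D is the disk x^2 + y^2 ≤ 49.

Compute the curl of F = (0, 6x y^2, 6z):
    (∇ × F)_x = ∂F_z/∂y - ∂F_y/∂z = 0,
    (∇ × F)_y = ∂F_x/∂z - ∂F_z/∂x = 0,
    (∇ × F)_z = ∂F_y/∂x - ∂F_x/∂y = 6y^2.

On z = 3, (curl F)_z = 6y^2.

Convert to polar (x = r cos θ, y = r sin θ, dA = r dr dθ); the integrand becomes 6r^2sin(θ)^2, so

    ∬_D (curl F)_z dA = ∫_0^{2π} ∫_0^{7} (6r^2sin(θ)^2) · r dr dθ.

Inner (r from 0 to 7): 7203sin(θ)^2/2.
Outer (θ from 0 to 2π): 7203π/2.

Therefore ∮_C F · dr = 7203π/2.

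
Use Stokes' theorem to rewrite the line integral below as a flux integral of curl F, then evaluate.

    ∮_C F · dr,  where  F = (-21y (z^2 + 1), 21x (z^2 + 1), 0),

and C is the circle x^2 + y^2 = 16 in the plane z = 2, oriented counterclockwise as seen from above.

Let S be the flat disk x^2 + y^2 ≤ 16 in the plane z = 2, with upward unit normal n̂ = ẑ. By Stokes' theorem,

    ∮_C F · dr = ∬_S (∇ × F) · n̂ dS = ∬_D (curl F)_z dA,

where D is the disk x^2 + y^2 ≤ 16.

Compute the curl of F = (-21y (z^2 + 1), 21x (z^2 + 1), 0):
    (∇ × F)_x = ∂F_z/∂y - ∂F_y/∂z = -42x z,
    (∇ × F)_y = ∂F_x/∂z - ∂F_z/∂x = -42y z,
    (∇ × F)_z = ∂F_y/∂x - ∂F_x/∂y = 42z^2 + 42.

On z = 2, (curl F)_z = 210.

Convert to polar (x = r cos θ, y = r sin θ, dA = r dr dθ); the integrand becomes 210, so

    ∬_D (curl F)_z dA = ∫_0^{2π} ∫_0^{4} (210) · r dr dθ.

Inner (r from 0 to 4): 1680.
Outer (θ from 0 to 2π): 3360π.

Therefore ∮_C F · dr = 3360π.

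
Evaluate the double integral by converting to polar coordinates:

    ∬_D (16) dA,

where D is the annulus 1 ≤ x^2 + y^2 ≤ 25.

The region D is 1 ≤ r ≤ 5, 0 ≤ θ ≤ 2π in polar coordinates, where x = r cos(θ), y = r sin(θ), and dA = r dr dθ.

Under the substitution, the integrand becomes 16, so

    ∬_D (16) dA = ∫_{0}^{2π} ∫_{1}^{5} (16) · r dr dθ.

Inner integral (in r): ∫_{1}^{5} (16) · r dr = 192.

Outer integral (in θ): ∫_{0}^{2π} (192) dθ = 384π.

Therefore ∬_D (16) dA = 384π.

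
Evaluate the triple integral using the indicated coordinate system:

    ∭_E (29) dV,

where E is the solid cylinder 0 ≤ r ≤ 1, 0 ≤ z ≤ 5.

In cylindrical coordinates, x = r cos(θ), y = r sin(θ), z = z, and dV = r dr dθ dz.

The integrand becomes 29, so

    ∭_E (29) dV = ∫_{0}^{2π} ∫_{0}^{1} ∫_{0}^{5} (29) · r dz dr dθ.

Inner (z): 145r.
Middle (r from 0 to 1): 145/2.
Outer (θ): 145π.

Therefore the triple integral equals 145π.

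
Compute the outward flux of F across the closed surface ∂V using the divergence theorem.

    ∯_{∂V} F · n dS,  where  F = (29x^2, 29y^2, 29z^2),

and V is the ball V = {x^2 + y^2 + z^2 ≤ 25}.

By the divergence theorem,

    ∯_{∂V} F · n dS = ∭_V (∇ · F) dV.

Compute the divergence:
    ∇ · F = ∂F_x/∂x + ∂F_y/∂y + ∂F_z/∂z = 58x + 58y + 58z.

In spherical coordinates, x = ρ sin(φ) cos(θ), y = ρ sin(φ) sin(θ), z = ρ cos(φ), dV = ρ^2 sin(φ) dρ dφ dθ, with 0 ≤ ρ ≤ 5, 0 ≤ φ ≤ π, 0 ≤ θ ≤ 2π.

The integrand, after substitution and multiplying by the volume element, becomes (58ρ (sqrt(2)sin(φ)sin(θ + π/4) + cos(φ))) · ρ^2 sin(φ), so

    ∭_V (∇·F) dV = ∫_0^{2π} ∫_0^{π} ∫_0^{5} (58ρ (sqrt(2)sin(φ)sin(θ + π/4) + cos(φ))) · ρ^2 sin(φ) dρ dφ dθ.

Inner (ρ from 0 to 5): 18125(sqrt(2)sin(φ)sin(θ + π/4) + cos(φ))sin(φ)/2.
Middle (φ from 0 to π): 18125sqrt(2)π sin(θ + π/4)/4.
Outer (θ from 0 to 2π): 0.

Therefore ∯_{∂V} F · n dS = 0.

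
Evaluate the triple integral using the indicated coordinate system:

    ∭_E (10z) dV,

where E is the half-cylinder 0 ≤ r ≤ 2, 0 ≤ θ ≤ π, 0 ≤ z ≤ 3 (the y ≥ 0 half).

In cylindrical coordinates, x = r cos(θ), y = r sin(θ), z = z, and dV = r dr dθ dz.

The integrand becomes 10z, so

    ∭_E (10z) dV = ∫_{0}^{π} ∫_{0}^{2} ∫_{0}^{3} (10z) · r dz dr dθ.

Inner (z): 45r.
Middle (r from 0 to 2): 90.
Outer (θ): 90π.

Therefore the triple integral equals 90π.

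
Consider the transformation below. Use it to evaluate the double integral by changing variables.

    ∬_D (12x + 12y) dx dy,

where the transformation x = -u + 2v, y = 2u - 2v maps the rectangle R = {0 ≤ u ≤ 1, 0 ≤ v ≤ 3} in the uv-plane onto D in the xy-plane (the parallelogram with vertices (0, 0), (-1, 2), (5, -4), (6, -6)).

Compute the Jacobian determinant of (x, y) with respect to (u, v):

    ∂(x,y)/∂(u,v) = | -1  2 | = (-1)(-2) - (2)(2) = -2.
                   | 2  -2 |

Its absolute value is |J| = 2 (the area scaling factor).

Substituting x = -u + 2v, y = 2u - 2v into the integrand,

    12x + 12y → 12u,

so the integral becomes

    ∬_R (12u) · |J| du dv = ∫_0^1 ∫_0^3 (24u) dv du.

Inner (v): 72u.
Outer (u): 36.

Therefore ∬_D (12x + 12y) dx dy = 36.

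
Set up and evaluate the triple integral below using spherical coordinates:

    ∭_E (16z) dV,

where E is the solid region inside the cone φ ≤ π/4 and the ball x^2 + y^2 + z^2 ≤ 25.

In spherical coordinates, x = ρ sin(φ) cos(θ), y = ρ sin(φ) sin(θ), z = ρ cos(φ), and dV = ρ^2 sin(φ) dρ dφ dθ.

The integrand becomes 16ρ cos(φ), so

    ∭_E (16z) dV = ∫_{0}^{2π} ∫_{0}^{π/4} ∫_{0}^{5} (16ρ cos(φ)) · ρ^2 sin(φ) dρ dφ dθ.

Inner (ρ): 1250sin(2φ).
Middle (φ): 625.
Outer (θ): 1250π.

Therefore the triple integral equals 1250π.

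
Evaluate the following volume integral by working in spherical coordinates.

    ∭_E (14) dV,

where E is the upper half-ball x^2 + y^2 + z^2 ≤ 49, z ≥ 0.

In spherical coordinates, x = ρ sin(φ) cos(θ), y = ρ sin(φ) sin(θ), z = ρ cos(φ), and dV = ρ^2 sin(φ) dρ dφ dθ.

The integrand becomes 14, so

    ∭_E (14) dV = ∫_{0}^{2π} ∫_{0}^{π/2} ∫_{0}^{7} (14) · ρ^2 sin(φ) dρ dφ dθ.

Inner (ρ): 4802sin(φ)/3.
Middle (φ): 4802/3.
Outer (θ): 9604π/3.

Therefore the triple integral equals 9604π/3.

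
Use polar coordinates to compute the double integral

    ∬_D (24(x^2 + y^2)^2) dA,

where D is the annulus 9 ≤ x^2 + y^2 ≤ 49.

The region D is 3 ≤ r ≤ 7, 0 ≤ θ ≤ 2π in polar coordinates, where x = r cos(θ), y = r sin(θ), and dA = r dr dθ.

Under the substitution, the integrand becomes 24r^4, so

    ∬_D (24(x^2 + y^2)^2) dA = ∫_{0}^{2π} ∫_{3}^{7} (24r^4) · r dr dθ.

Inner integral (in r): ∫_{3}^{7} (24r^4) · r dr = 467680.

Outer integral (in θ): ∫_{0}^{2π} (467680) dθ = 935360π.

Therefore ∬_D (24(x^2 + y^2)^2) dA = 935360π.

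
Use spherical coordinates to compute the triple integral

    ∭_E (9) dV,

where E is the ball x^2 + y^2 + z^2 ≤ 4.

In spherical coordinates, x = ρ sin(φ) cos(θ), y = ρ sin(φ) sin(θ), z = ρ cos(φ), and dV = ρ^2 sin(φ) dρ dφ dθ.

The integrand becomes 9, so

    ∭_E (9) dV = ∫_{0}^{2π} ∫_{0}^{π} ∫_{0}^{2} (9) · ρ^2 sin(φ) dρ dφ dθ.

Inner (ρ): 24sin(φ).
Middle (φ): 48.
Outer (θ): 96π.

Therefore the triple integral equals 96π.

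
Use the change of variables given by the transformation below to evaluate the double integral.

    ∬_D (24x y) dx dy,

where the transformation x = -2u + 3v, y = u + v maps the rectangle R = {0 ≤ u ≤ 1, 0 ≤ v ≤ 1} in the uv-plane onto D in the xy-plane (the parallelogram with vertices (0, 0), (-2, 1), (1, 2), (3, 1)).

Compute the Jacobian determinant of (x, y) with respect to (u, v):

    ∂(x,y)/∂(u,v) = | -2  3 | = (-2)(1) - (3)(1) = -5.
                   | 1  1 |

Its absolute value is |J| = 5 (the area scaling factor).

Substituting x = -2u + 3v, y = u + v into the integrand,

    24x y → -48u^2 + 24u v + 72v^2,

so the integral becomes

    ∬_R (-48u^2 + 24u v + 72v^2) · |J| du dv = ∫_0^1 ∫_0^1 (-240u^2 + 120u v + 360v^2) dv du.

Inner (v): -240u^2 + 60u + 120.
Outer (u): 70.

Therefore ∬_D (24x y) dx dy = 70.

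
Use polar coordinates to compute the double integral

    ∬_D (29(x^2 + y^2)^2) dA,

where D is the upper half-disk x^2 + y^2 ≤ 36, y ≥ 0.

The region D is 0 ≤ r ≤ 6, 0 ≤ θ ≤ π in polar coordinates, where x = r cos(θ), y = r sin(θ), and dA = r dr dθ.

Under the substitution, the integrand becomes 29r^4, so

    ∬_D (29(x^2 + y^2)^2) dA = ∫_{0}^{π} ∫_{0}^{6} (29r^4) · r dr dθ.

Inner integral (in r): ∫_{0}^{6} (29r^4) · r dr = 225504.

Outer integral (in θ): ∫_{0}^{π} (225504) dθ = 225504π.

Therefore ∬_D (29(x^2 + y^2)^2) dA = 225504π.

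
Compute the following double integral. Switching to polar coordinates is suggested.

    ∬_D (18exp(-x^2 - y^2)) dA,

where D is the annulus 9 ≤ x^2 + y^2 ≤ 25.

The region D is 3 ≤ r ≤ 5, 0 ≤ θ ≤ 2π in polar coordinates, where x = r cos(θ), y = r sin(θ), and dA = r dr dθ.

Under the substitution, the integrand becomes 18exp(-r^2), so

    ∬_D (18exp(-x^2 - y^2)) dA = ∫_{0}^{2π} ∫_{3}^{5} (18exp(-r^2)) · r dr dθ.

Inner integral (in r): ∫_{3}^{5} (18exp(-r^2)) · r dr = -(9 - 9exp(16))exp(-25).

Outer integral (in θ): ∫_{0}^{2π} (-(9 - 9exp(16))exp(-25)) dθ = -18π (1 - exp(16))exp(-25).

Therefore ∬_D (18exp(-x^2 - y^2)) dA = -18π (1 - exp(16))exp(-25).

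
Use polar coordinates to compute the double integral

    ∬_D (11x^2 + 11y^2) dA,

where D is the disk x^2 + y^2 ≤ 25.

The region D is 0 ≤ r ≤ 5, 0 ≤ θ ≤ 2π in polar coordinates, where x = r cos(θ), y = r sin(θ), and dA = r dr dθ.

Under the substitution, the integrand becomes 11r^2, so

    ∬_D (11x^2 + 11y^2) dA = ∫_{0}^{2π} ∫_{0}^{5} (11r^2) · r dr dθ.

Inner integral (in r): ∫_{0}^{5} (11r^2) · r dr = 6875/4.

Outer integral (in θ): ∫_{0}^{2π} (6875/4) dθ = 6875π/2.

Therefore ∬_D (11x^2 + 11y^2) dA = 6875π/2.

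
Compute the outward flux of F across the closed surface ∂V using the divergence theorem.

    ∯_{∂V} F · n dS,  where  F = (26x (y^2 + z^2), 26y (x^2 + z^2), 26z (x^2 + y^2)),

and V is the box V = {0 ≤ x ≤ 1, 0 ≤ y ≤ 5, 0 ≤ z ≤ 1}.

By the divergence theorem,

    ∯_{∂V} F · n dS = ∭_V (∇ · F) dV.

Compute the divergence:
    ∇ · F = ∂F_x/∂x + ∂F_y/∂y + ∂F_z/∂z = 26y^2 + 26z^2 + 26x^2 + 26z^2 + 26x^2 + 26y^2 = 52x^2 + 52y^2 + 52z^2.

V is a rectangular box, so dV = dx dy dz with 0 ≤ x ≤ 1, 0 ≤ y ≤ 5, 0 ≤ z ≤ 1.

Integrate (52x^2 + 52y^2 + 52z^2) over V as an iterated integral:

    ∭_V (∇·F) dV = ∫_0^{1} ∫_0^{5} ∫_0^{1} (52x^2 + 52y^2 + 52z^2) dz dy dx.

Inner (z from 0 to 1): 52x^2 + 52y^2 + 52/3.
Middle (y from 0 to 5): 260x^2 + 6760/3.
Outer (x from 0 to 1): 2340.

Therefore ∯_{∂V} F · n dS = 2340.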